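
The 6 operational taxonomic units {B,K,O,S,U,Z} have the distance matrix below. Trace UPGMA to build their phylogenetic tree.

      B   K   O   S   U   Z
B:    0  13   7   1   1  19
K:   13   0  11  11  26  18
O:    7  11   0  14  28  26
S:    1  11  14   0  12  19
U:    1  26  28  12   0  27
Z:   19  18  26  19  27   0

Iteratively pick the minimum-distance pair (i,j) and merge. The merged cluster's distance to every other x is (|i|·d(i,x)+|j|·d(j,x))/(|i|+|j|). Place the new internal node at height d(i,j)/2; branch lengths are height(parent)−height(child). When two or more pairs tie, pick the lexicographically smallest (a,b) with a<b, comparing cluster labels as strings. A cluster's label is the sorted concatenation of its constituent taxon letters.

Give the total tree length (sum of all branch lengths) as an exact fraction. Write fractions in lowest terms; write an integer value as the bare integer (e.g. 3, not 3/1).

393/10

step 1: merge (B,S) at d=1; branch lengths B→1/2, S→1/2; new cluster BS
  updated: d(BS,K)=12, d(BS,O)=21/2, d(BS,U)=13/2, d(BS,Z)=19
step 2: merge (BS,U) at d=13/2; branch lengths BS→11/4, U→13/4; new cluster BSU
  updated: d(BSU,K)=50/3, d(BSU,O)=49/3, d(BSU,Z)=65/3
step 3: merge (K,O) at d=11; branch lengths K→11/2, O→11/2; new cluster KO
  updated: d(BSU,KO)=33/2, d(KO,Z)=22
step 4: merge (BSU,KO) at d=33/2; branch lengths BSU→5, KO→11/4; new cluster BKOSU
  updated: d(BKOSU,Z)=109/5
step 5: merge (BKOSU,Z) at d=109/5; branch lengths BKOSU→53/20, Z→109/10; new cluster BKOSUZ
final tree: ((((B:1/2,S:1/2):11/4,U:13/4):5,(K:11/2,O:11/2):11/4):53/20,Z:109/10)
total length: 393/10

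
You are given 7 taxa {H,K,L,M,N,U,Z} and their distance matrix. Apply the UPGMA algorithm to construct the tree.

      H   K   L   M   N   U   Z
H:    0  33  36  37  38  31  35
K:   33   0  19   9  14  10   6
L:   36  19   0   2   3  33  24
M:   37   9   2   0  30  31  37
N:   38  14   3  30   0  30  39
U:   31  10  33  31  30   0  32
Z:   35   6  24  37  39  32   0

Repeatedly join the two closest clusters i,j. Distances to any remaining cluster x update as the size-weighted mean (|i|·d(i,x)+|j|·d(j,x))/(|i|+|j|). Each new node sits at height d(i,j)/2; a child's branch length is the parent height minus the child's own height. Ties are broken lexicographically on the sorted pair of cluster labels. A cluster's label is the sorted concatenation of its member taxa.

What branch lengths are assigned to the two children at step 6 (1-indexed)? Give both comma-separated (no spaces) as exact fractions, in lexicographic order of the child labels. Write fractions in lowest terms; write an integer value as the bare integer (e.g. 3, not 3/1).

35/2,79/18

step 1: merge (L,M) at d=2; branch lengths L→1, M→1; new cluster LM
  updated: d(H,LM)=73/2, d(K,LM)=14, d(LM,N)=33/2, d(LM,U)=32, d(LM,Z)=61/2
step 2: merge (K,Z) at d=6; branch lengths K→3, Z→3; new cluster KZ
  updated: d(H,KZ)=34, d(KZ,LM)=89/4, d(KZ,N)=53/2, d(KZ,U)=21
step 3: merge (LM,N) at d=33/2; branch lengths LM→29/4, N→33/4; new cluster LMN
  updated: d(H,LMN)=37, d(KZ,LMN)=71/3, d(LMN,U)=94/3
step 4: merge (KZ,U) at d=21; branch lengths KZ→15/2, U→21/2; new cluster KUZ
  updated: d(H,KUZ)=33, d(KUZ,LMN)=236/9
step 5: merge (KUZ,LMN) at d=236/9; branch lengths KUZ→47/18, LMN→175/36; new cluster KLMNUZ
  updated: d(H,KLMNUZ)=35
step 6: merge (H,KLMNUZ) at d=35; branch lengths H→35/2, KLMNUZ→79/18; new cluster HKLMNUZ
final tree: (H:35/2,(((K:3,Z:3):15/2,U:21/2):47/18,((L:1,M:1):29/4,N:33/4):175/36):79/18)
total length: 2551/36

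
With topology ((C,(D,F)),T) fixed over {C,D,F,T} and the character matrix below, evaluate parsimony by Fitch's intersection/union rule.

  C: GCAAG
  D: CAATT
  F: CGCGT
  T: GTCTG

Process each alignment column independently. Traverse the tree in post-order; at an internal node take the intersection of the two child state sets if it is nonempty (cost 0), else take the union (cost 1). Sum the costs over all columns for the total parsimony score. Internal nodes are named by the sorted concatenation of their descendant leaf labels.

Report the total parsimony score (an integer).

9

[col 0] DF: children D:{C}, F:{C} ∩→ {C}; cost 0
[col 0] CDF: children C:{G}, DF:{C} ∪→ {C,G}; cost 1
[col 0] CDFT: children CDF:{C,G}, T:{G} ∩→ {G}; cost 0
[col 1] DF: children D:{A}, F:{G} ∪→ {A,G}; cost 1
[col 1] CDF: children C:{C}, DF:{A,G} ∪→ {A,C,G}; cost 1
[col 1] CDFT: children CDF:{A,C,G}, T:{T} ∪→ {A,C,G,T}; cost 1
[col 2] DF: children D:{A}, F:{C} ∪→ {A,C}; cost 1
[col 2] CDF: children C:{A}, DF:{A,C} ∩→ {A}; cost 0
[col 2] CDFT: children CDF:{A}, T:{C} ∪→ {A,C}; cost 1
[col 3] DF: children D:{T}, F:{G} ∪→ {G,T}; cost 1
[col 3] CDF: children C:{A}, DF:{G,T} ∪→ {A,G,T}; cost 1
[col 3] CDFT: children CDF:{A,G,T}, T:{T} ∩→ {T}; cost 0
[col 4] DF: children D:{T}, F:{T} ∩→ {T}; cost 0
[col 4] CDF: children C:{G}, DF:{T} ∪→ {G,T}; cost 1
[col 4] CDFT: children CDF:{G,T}, T:{G} ∩→ {G}; cost 0
per-site changes: [1, 3, 2, 2, 1]; total = 9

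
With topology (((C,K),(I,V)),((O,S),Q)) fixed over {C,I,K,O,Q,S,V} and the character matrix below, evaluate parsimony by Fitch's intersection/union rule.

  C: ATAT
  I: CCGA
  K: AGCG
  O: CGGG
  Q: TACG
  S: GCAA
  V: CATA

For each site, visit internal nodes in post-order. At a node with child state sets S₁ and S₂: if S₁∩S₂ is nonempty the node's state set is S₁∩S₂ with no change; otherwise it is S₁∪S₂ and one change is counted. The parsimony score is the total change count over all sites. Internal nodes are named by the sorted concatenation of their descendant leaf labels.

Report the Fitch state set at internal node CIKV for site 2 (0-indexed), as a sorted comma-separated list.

[col 0] CK: children C:{A}, K:{A} ∩→ {A}; cost 0
[col 0] IV: children I:{C}, V:{C} ∩→ {C}; cost 0
[col 0] CIKV: children CK:{A}, IV:{C} ∪→ {A,C}; cost 1
[col 0] OS: children O:{C}, S:{G} ∪→ {C,G}; cost 1
[col 0] OQS: children OS:{C,G}, Q:{T} ∪→ {C,G,T}; cost 1
[col 0] CIKOQSV: children CIKV:{A,C}, OQS:{C,G,T} ∩→ {C}; cost 0
[col 1] CK: children C:{T}, K:{G} ∪→ {G,T}; cost 1
[col 1] IV: children I:{C}, V:{A} ∪→ {A,C}; cost 1
[col 1] CIKV: children CK:{G,T}, IV:{A,C} ∪→ {A,C,G,T}; cost 1
[col 1] OS: children O:{G}, S:{C} ∪→ {C,G}; cost 1
[col 1] OQS: children OS:{C,G}, Q:{A} ∪→ {A,C,G}; cost 1
[col 1] CIKOQSV: children CIKV:{A,C,G,T}, OQS:{A,C,G} ∩→ {A,C,G}; cost 0
[col 2] CK: children C:{A}, K:{C} ∪→ {A,C}; cost 1
[col 2] IV: children I:{G}, V:{T} ∪→ {G,T}; cost 1
[col 2] CIKV: children CK:{A,C}, IV:{G,T} ∪→ {A,C,G,T}; cost 1
[col 2] OS: children O:{G}, S:{A} ∪→ {A,G}; cost 1
[col 2] OQS: children OS:{A,G}, Q:{C} ∪→ {A,C,G}; cost 1
[col 2] CIKOQSV: children CIKV:{A,C,G,T}, OQS:{A,C,G} ∩→ {A,C,G}; cost 0
[col 3] CK: children C:{T}, K:{G} ∪→ {G,T}; cost 1
[col 3] IV: children I:{A}, V:{A} ∩→ {A}; cost 0
[col 3] CIKV: children CK:{G,T}, IV:{A} ∪→ {A,G,T}; cost 1
[col 3] OS: children O:{G}, S:{A} ∪→ {A,G}; cost 1
[col 3] OQS: children OS:{A,G}, Q:{G} ∩→ {G}; cost 0
[col 3] CIKOQSV: children CIKV:{A,G,T}, OQS:{G} ∩→ {G}; cost 0
per-site changes: [3, 5, 5, 3]; total = 16

A,C,G,T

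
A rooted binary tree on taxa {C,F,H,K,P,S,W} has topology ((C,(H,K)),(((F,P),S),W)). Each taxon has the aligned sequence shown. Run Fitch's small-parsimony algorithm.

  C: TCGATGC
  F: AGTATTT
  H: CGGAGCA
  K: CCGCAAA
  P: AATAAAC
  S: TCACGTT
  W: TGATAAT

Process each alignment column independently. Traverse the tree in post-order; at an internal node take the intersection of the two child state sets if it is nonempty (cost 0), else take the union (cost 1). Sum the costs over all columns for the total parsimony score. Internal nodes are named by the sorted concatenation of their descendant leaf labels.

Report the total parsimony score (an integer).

HK@0: {C} ∩ {C} = {C} (intersection, +0)
CHK@0: {T} ∪ {C} = {C,T} (union, +1)
FP@0: {A} ∩ {A} = {A} (intersection, +0)
FPS@0: {A} ∪ {T} = {A,T} (union, +1)
FPSW@0: {A,T} ∩ {T} = {T} (intersection, +0)
CFHKPSW@0: {C,T} ∩ {T} = {T} (intersection, +0)
HK@1: {G} ∪ {C} = {C,G} (union, +1)
CHK@1: {C} ∩ {C,G} = {C} (intersection, +0)
FP@1: {G} ∪ {A} = {A,G} (union, +1)
FPS@1: {A,G} ∪ {C} = {A,C,G} (union, +1)
FPSW@1: {A,C,G} ∩ {G} = {G} (intersection, +0)
CFHKPSW@1: {C} ∪ {G} = {C,G} (union, +1)
HK@2: {G} ∩ {G} = {G} (intersection, +0)
CHK@2: {G} ∩ {G} = {G} (intersection, +0)
FP@2: {T} ∩ {T} = {T} (intersection, +0)
FPS@2: {T} ∪ {A} = {A,T} (union, +1)
FPSW@2: {A,T} ∩ {A} = {A} (intersection, +0)
CFHKPSW@2: {G} ∪ {A} = {A,G} (union, +1)
HK@3: {A} ∪ {C} = {A,C} (union, +1)
CHK@3: {A} ∩ {A,C} = {A} (intersection, +0)
FP@3: {A} ∩ {A} = {A} (intersection, +0)
FPS@3: {A} ∪ {C} = {A,C} (union, +1)
FPSW@3: {A,C} ∪ {T} = {A,C,T} (union, +1)
CFHKPSW@3: {A} ∩ {A,C,T} = {A} (intersection, +0)
HK@4: {G} ∪ {A} = {A,G} (union, +1)
CHK@4: {T} ∪ {A,G} = {A,G,T} (union, +1)
FP@4: {T} ∪ {A} = {A,T} (union, +1)
FPS@4: {A,T} ∪ {G} = {A,G,T} (union, +1)
FPSW@4: {A,G,T} ∩ {A} = {A} (intersection, +0)
CFHKPSW@4: {A,G,T} ∩ {A} = {A} (intersection, +0)
HK@5: {C} ∪ {A} = {A,C} (union, +1)
CHK@5: {G} ∪ {A,C} = {A,C,G} (union, +1)
FP@5: {T} ∪ {A} = {A,T} (union, +1)
FPS@5: {A,T} ∩ {T} = {T} (intersection, +0)
FPSW@5: {T} ∪ {A} = {A,T} (union, +1)
CFHKPSW@5: {A,C,G} ∩ {A,T} = {A} (intersection, +0)
HK@6: {A} ∩ {A} = {A} (intersection, +0)
CHK@6: {C} ∪ {A} = {A,C} (union, +1)
FP@6: {T} ∪ {C} = {C,T} (union, +1)
FPS@6: {C,T} ∩ {T} = {T} (intersection, +0)
FPSW@6: {T} ∩ {T} = {T} (intersection, +0)
CFHKPSW@6: {A,C} ∪ {T} = {A,C,T} (union, +1)
per-site changes: [2, 4, 2, 3, 4, 4, 3]; total = 22

22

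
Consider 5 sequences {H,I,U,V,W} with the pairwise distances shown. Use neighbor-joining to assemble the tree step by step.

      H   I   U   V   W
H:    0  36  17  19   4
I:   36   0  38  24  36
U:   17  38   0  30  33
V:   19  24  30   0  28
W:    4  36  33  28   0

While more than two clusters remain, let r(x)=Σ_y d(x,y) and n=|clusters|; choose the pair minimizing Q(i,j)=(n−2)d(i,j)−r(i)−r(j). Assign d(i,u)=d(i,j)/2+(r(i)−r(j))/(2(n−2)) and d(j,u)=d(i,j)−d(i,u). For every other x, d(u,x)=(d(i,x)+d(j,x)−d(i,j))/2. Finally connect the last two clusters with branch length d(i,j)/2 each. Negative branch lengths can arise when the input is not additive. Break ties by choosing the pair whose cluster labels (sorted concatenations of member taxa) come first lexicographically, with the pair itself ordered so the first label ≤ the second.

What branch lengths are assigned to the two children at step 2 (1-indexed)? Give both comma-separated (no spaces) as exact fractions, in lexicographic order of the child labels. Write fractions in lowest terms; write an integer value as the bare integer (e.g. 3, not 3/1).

iteration 1: select H,W (d=4, Q=-165); attach at lengths (-13/6, 37/6); label the merged cluster HW
  updated: d(HW,I)=34, d(HW,U)=23, d(HW,V)=43/2
iteration 2: select HW,U (d=23, Q=-247/2); attach at lengths (67/8, 117/8); label the merged cluster HUW
  updated: d(HUW,I)=49/2, d(HUW,V)=57/4
iteration 3: select HUW,I (d=49/2, Q=-251/4); attach at lengths (59/8, 137/8); label the merged cluster HIUW
  updated: d(HIUW,V)=55/8
iteration 4: select HIUW,V (d=55/8); attach at lengths (55/16, 55/16); label the merged cluster HIUVW
final tree: ((((H:-13/6,W:37/6):67/8,U:117/8):59/8,I:137/8):55/16,V:55/16)
total length: 467/8

67/8,117/8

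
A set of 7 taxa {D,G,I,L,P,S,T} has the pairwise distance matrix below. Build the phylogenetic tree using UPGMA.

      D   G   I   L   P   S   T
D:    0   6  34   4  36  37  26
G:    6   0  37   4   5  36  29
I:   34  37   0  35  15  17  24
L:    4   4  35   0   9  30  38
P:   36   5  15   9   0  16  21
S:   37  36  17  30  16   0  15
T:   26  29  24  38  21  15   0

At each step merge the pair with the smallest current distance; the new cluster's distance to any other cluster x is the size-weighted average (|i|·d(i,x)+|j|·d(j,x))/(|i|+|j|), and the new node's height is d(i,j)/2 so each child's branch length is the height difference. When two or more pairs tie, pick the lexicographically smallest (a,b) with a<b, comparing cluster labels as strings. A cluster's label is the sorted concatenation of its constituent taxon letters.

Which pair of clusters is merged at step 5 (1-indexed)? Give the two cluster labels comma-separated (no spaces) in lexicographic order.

iteration 1: select D,L (d=4); attach at lengths (2, 2); label the merged cluster DL
  updated: d(DL,G)=5, d(DL,I)=69/2, d(DL,P)=45/2, d(DL,S)=67/2, d(DL,T)=32
iteration 2: select DL,G (d=5); attach at lengths (1/2, 5/2); label the merged cluster DGL
  updated: d(DGL,I)=106/3, d(DGL,P)=50/3, d(DGL,S)=103/3, d(DGL,T)=31
iteration 3: select I,P (d=15); attach at lengths (15/2, 15/2); label the merged cluster IP
  updated: d(DGL,IP)=26, d(IP,S)=33/2, d(IP,T)=45/2
iteration 4: select S,T (d=15); attach at lengths (15/2, 15/2); label the merged cluster ST
  updated: d(DGL,ST)=98/3, d(IP,ST)=39/2
iteration 5: select IP,ST (d=39/2); attach at lengths (9/4, 9/4); label the merged cluster IPST
  updated: d(DGL,IPST)=88/3
iteration 6: select DGL,IPST (d=88/3); attach at lengths (73/6, 59/12); label the merged cluster DGILPST
final tree: (((D:2,L:2):1/2,G:5/2):73/6,((I:15/2,P:15/2):9/4,(S:15/2,T:15/2):9/4):59/12)
total length: 703/12

IP,ST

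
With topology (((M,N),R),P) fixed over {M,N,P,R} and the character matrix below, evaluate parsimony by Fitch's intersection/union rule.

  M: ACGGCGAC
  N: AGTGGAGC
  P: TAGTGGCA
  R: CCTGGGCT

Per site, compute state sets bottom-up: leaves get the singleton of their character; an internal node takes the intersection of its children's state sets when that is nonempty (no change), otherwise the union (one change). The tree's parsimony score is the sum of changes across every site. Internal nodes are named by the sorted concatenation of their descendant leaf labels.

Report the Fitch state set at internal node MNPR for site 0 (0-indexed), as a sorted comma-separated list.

MN@0: {A} ∩ {A} = {A} (intersection, +0)
MNR@0: {A} ∪ {C} = {A,C} (union, +1)
MNPR@0: {A,C} ∪ {T} = {A,C,T} (union, +1)
MN@1: {C} ∪ {G} = {C,G} (union, +1)
MNR@1: {C,G} ∩ {C} = {C} (intersection, +0)
MNPR@1: {C} ∪ {A} = {A,C} (union, +1)
MN@2: {G} ∪ {T} = {G,T} (union, +1)
MNR@2: {G,T} ∩ {T} = {T} (intersection, +0)
MNPR@2: {T} ∪ {G} = {G,T} (union, +1)
MN@3: {G} ∩ {G} = {G} (intersection, +0)
MNR@3: {G} ∩ {G} = {G} (intersection, +0)
MNPR@3: {G} ∪ {T} = {G,T} (union, +1)
MN@4: {C} ∪ {G} = {C,G} (union, +1)
MNR@4: {C,G} ∩ {G} = {G} (intersection, +0)
MNPR@4: {G} ∩ {G} = {G} (intersection, +0)
MN@5: {G} ∪ {A} = {A,G} (union, +1)
MNR@5: {A,G} ∩ {G} = {G} (intersection, +0)
MNPR@5: {G} ∩ {G} = {G} (intersection, +0)
MN@6: {A} ∪ {G} = {A,G} (union, +1)
MNR@6: {A,G} ∪ {C} = {A,C,G} (union, +1)
MNPR@6: {A,C,G} ∩ {C} = {C} (intersection, +0)
MN@7: {C} ∩ {C} = {C} (intersection, +0)
MNR@7: {C} ∪ {T} = {C,T} (union, +1)
MNPR@7: {C,T} ∪ {A} = {A,C,T} (union, +1)
per-site changes: [2, 2, 2, 1, 1, 1, 2, 2]; total = 13

A,C,T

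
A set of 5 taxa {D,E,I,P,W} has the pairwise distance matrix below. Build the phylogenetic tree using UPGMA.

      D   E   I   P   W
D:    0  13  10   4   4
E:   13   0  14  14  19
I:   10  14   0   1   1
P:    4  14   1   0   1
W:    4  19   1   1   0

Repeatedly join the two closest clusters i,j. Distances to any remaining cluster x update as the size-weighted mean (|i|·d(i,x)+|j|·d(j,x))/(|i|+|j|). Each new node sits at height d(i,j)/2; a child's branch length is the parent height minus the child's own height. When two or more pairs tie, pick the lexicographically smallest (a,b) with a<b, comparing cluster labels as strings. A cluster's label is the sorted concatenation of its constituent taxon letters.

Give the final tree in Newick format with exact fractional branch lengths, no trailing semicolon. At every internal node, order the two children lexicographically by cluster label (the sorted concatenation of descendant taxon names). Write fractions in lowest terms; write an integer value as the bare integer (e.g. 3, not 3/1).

1. join I+P (d=1) ⇒ IP; edges |I|=1/2, |P|=1/2
  updated: d(D,IP)=7, d(E,IP)=14, d(IP,W)=1
2. join IP+W (d=1) ⇒ IPW; edges |IP|=0, |W|=1/2
  updated: d(D,IPW)=6, d(E,IPW)=47/3
3. join D+IPW (d=6) ⇒ DIPW; edges |D|=3, |IPW|=5/2
  updated: d(DIPW,E)=15
4. join DIPW+E (d=15) ⇒ DEIPW; edges |DIPW|=9/2, |E|=15/2
final tree: ((D:3,((I:1/2,P:1/2):0,W:1/2):5/2):9/2,E:15/2)
total length: 19

((D:3,((I:1/2,P:1/2):0,W:1/2):5/2):9/2,E:15/2)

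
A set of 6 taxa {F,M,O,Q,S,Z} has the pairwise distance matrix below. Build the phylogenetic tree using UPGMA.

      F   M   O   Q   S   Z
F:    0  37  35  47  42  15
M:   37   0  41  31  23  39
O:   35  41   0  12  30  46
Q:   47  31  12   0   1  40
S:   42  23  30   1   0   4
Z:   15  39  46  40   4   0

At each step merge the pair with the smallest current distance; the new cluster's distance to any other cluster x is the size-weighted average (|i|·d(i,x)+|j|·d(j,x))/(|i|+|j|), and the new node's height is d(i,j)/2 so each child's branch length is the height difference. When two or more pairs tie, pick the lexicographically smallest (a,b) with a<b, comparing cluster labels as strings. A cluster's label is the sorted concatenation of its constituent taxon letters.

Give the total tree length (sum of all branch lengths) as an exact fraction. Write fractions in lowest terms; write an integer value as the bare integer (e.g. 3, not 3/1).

847/12

1. join Q+S (d=1) ⇒ QS; edges |Q|=1/2, |S|=1/2
  updated: d(F,QS)=89/2, d(M,QS)=27, d(O,QS)=21, d(QS,Z)=22
2. join F+Z (d=15) ⇒ FZ; edges |F|=15/2, |Z|=15/2
  updated: d(FZ,M)=38, d(FZ,O)=81/2, d(FZ,QS)=133/4
3. join O+QS (d=21) ⇒ OQS; edges |O|=21/2, |QS|=10
  updated: d(FZ,OQS)=107/3, d(M,OQS)=95/3
4. join M+OQS (d=95/3) ⇒ MOQS; edges |M|=95/6, |OQS|=16/3
  updated: d(FZ,MOQS)=145/4
5. join FZ+MOQS (d=145/4) ⇒ FMOQSZ; edges |FZ|=85/8, |MOQS|=55/24
final tree: ((F:15/2,Z:15/2):85/8,(M:95/6,(O:21/2,(Q:1/2,S:1/2):10):16/3):55/24)
total length: 847/12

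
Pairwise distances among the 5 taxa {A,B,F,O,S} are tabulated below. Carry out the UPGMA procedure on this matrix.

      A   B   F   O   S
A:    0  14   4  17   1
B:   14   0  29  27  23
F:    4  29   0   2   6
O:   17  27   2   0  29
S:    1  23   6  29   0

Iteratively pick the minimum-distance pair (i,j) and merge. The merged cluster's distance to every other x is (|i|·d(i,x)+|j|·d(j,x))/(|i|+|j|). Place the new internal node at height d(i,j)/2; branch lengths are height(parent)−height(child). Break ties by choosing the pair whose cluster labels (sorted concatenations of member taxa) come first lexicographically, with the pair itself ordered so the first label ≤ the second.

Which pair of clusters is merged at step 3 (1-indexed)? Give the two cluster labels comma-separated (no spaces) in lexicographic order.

AS,FO

step 1: merge (A,S) at d=1; branch lengths A→1/2, S→1/2; new cluster AS
  updated: d(AS,B)=37/2, d(AS,F)=5, d(AS,O)=23
step 2: merge (F,O) at d=2; branch lengths F→1, O→1; new cluster FO
  updated: d(AS,FO)=14, d(B,FO)=28
step 3: merge (AS,FO) at d=14; branch lengths AS→13/2, FO→6; new cluster AFOS
  updated: d(AFOS,B)=93/4
step 4: merge (AFOS,B) at d=93/4; branch lengths AFOS→37/8, B→93/8; new cluster ABFOS
final tree: (((A:1/2,S:1/2):13/2,(F:1,O:1):6):37/8,B:93/8)
total length: 127/4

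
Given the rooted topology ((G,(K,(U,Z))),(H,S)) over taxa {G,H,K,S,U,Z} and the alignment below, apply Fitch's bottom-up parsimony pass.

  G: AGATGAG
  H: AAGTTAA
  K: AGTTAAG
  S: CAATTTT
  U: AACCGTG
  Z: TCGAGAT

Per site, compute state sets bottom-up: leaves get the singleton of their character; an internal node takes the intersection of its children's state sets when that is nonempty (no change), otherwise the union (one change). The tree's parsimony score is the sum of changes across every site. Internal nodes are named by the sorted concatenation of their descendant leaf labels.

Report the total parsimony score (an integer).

18

site 0, node UZ: U={A} ∪ Z={T} → {A,T} (+1)
site 0, node KUZ: K={A} ∩ UZ={A,T} → {A} (+0)
site 0, node GKUZ: G={A} ∩ KUZ={A} → {A} (+0)
site 0, node HS: H={A} ∪ S={C} → {A,C} (+1)
site 0, node GHKSUZ: GKUZ={A} ∩ HS={A,C} → {A} (+0)
site 1, node UZ: U={A} ∪ Z={C} → {A,C} (+1)
site 1, node KUZ: K={G} ∪ UZ={A,C} → {A,C,G} (+1)
site 1, node GKUZ: G={G} ∩ KUZ={A,C,G} → {G} (+0)
site 1, node HS: H={A} ∩ S={A} → {A} (+0)
site 1, node GHKSUZ: GKUZ={G} ∪ HS={A} → {A,G} (+1)
site 2, node UZ: U={C} ∪ Z={G} → {C,G} (+1)
site 2, node KUZ: K={T} ∪ UZ={C,G} → {C,G,T} (+1)
site 2, node GKUZ: G={A} ∪ KUZ={C,G,T} → {A,C,G,T} (+1)
site 2, node HS: H={G} ∪ S={A} → {A,G} (+1)
site 2, node GHKSUZ: GKUZ={A,C,G,T} ∩ HS={A,G} → {A,G} (+0)
site 3, node UZ: U={C} ∪ Z={A} → {A,C} (+1)
site 3, node KUZ: K={T} ∪ UZ={A,C} → {A,C,T} (+1)
site 3, node GKUZ: G={T} ∩ KUZ={A,C,T} → {T} (+0)
site 3, node HS: H={T} ∩ S={T} → {T} (+0)
site 3, node GHKSUZ: GKUZ={T} ∩ HS={T} → {T} (+0)
site 4, node UZ: U={G} ∩ Z={G} → {G} (+0)
site 4, node KUZ: K={A} ∪ UZ={G} → {A,G} (+1)
site 4, node GKUZ: G={G} ∩ KUZ={A,G} → {G} (+0)
site 4, node HS: H={T} ∩ S={T} → {T} (+0)
site 4, node GHKSUZ: GKUZ={G} ∪ HS={T} → {G,T} (+1)
site 5, node UZ: U={T} ∪ Z={A} → {A,T} (+1)
site 5, node KUZ: K={A} ∩ UZ={A,T} → {A} (+0)
site 5, node GKUZ: G={A} ∩ KUZ={A} → {A} (+0)
site 5, node HS: H={A} ∪ S={T} → {A,T} (+1)
site 5, node GHKSUZ: GKUZ={A} ∩ HS={A,T} → {A} (+0)
site 6, node UZ: U={G} ∪ Z={T} → {G,T} (+1)
site 6, node KUZ: K={G} ∩ UZ={G,T} → {G} (+0)
site 6, node GKUZ: G={G} ∩ KUZ={G} → {G} (+0)
site 6, node HS: H={A} ∪ S={T} → {A,T} (+1)
site 6, node GHKSUZ: GKUZ={G} ∪ HS={A,T} → {A,G,T} (+1)
per-site changes: [2, 3, 4, 2, 2, 2, 3]; total = 18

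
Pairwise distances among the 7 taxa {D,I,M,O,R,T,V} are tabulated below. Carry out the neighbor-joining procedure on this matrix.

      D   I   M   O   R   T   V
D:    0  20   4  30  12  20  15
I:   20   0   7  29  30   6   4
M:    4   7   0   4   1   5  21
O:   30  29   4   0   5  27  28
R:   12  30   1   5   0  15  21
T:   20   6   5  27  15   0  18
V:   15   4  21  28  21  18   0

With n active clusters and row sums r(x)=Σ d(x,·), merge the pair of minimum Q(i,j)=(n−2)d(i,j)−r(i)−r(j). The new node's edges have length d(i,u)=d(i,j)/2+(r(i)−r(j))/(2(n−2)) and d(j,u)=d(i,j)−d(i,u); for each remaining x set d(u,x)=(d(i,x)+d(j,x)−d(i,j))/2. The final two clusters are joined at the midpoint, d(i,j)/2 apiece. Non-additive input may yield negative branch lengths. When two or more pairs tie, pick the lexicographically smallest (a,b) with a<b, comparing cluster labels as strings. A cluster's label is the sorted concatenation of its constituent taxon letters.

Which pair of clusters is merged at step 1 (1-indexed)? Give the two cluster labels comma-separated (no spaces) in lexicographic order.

I,V

step 1: merge (I,V) at d=4, Q=-183; branch lengths I→9/10, V→31/10; new cluster IV
  updated: d(D,IV)=31/2, d(IV,M)=12, d(IV,O)=53/2, d(IV,R)=47/2, d(IV,T)=10
step 2: merge (O,R) at d=5, Q=-129; branch lengths O→7, R→-2; new cluster OR
  updated: d(D,OR)=37/2, d(IV,OR)=45/2, d(M,OR)=0, d(OR,T)=37/2
step 3: merge (IV,T) at d=10, Q=-167/2; branch lengths IV→73/12, T→47/12; new cluster ITV
  updated: d(D,ITV)=51/4, d(ITV,M)=7/2, d(ITV,OR)=31/2
step 4: merge (D,ITV) at d=51/4, Q=-83/2; branch lengths D→29/4, ITV→11/2; new cluster DITV
  updated: d(DITV,M)=-21/8, d(DITV,OR)=85/8
step 5: merge (DITV,M) at d=-21/8, Q=-8; branch lengths DITV→4, M→-53/8; new cluster DIMTV
  updated: d(DIMTV,OR)=53/8
step 6: merge (DIMTV,OR) at d=53/8; branch lengths DIMTV→53/16, OR→53/16; new cluster DIMORTV
final tree: (((D:29/4,((I:9/10,V:31/10):73/12,T:47/12):11/2):4,M:-53/8):53/16,(O:7,R:-2):53/16)
total length: 143/4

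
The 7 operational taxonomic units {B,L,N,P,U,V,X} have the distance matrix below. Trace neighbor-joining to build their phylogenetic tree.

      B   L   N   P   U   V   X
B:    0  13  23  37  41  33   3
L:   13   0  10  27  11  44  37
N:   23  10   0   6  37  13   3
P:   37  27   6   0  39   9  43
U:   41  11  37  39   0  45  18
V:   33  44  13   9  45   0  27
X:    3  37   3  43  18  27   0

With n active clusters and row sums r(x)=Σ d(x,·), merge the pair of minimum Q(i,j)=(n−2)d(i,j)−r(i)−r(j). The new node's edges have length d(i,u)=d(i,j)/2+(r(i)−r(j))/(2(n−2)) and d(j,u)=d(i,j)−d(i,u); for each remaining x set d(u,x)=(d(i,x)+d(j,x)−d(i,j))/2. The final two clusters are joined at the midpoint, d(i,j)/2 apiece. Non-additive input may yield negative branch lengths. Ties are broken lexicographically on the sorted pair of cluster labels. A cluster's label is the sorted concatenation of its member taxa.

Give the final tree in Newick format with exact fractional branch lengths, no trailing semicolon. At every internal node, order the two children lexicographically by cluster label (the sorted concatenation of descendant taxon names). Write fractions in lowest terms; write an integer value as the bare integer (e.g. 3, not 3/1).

(((B:31/8,X:-7/8):137/16,(L:3/16,U:173/16):187/16):147/32,(N:-41/8,(P:7/2,V:11/2):81/8):147/32)

iteration 1: select P,V (d=9, Q=-287); attach at lengths (7/2, 11/2); label the merged cluster PV
  updated: d(B,PV)=61/2, d(L,PV)=31, d(N,PV)=5, d(PV,U)=75/2, d(PV,X)=61/2
iteration 2: select L,U (d=11, Q=-405/2); attach at lengths (3/16, 173/16); label the merged cluster LU
  updated: d(B,LU)=43/2, d(LU,N)=18, d(LU,PV)=115/4, d(LU,X)=22
iteration 3: select N,PV (d=5, Q=-515/4); attach at lengths (-41/8, 81/8); label the merged cluster NPV
  updated: d(B,NPV)=97/4, d(LU,NPV)=167/8, d(NPV,X)=57/4
iteration 4: select B,X (d=3, Q=-82); attach at lengths (31/8, -7/8); label the merged cluster BX
  updated: d(BX,LU)=81/4, d(BX,NPV)=71/4
iteration 5: select BX,LU (d=81/4, Q=-471/8); attach at lengths (137/16, 187/16); label the merged cluster BLUX
  updated: d(BLUX,NPV)=147/16
iteration 6: select BLUX,NPV (d=147/16); attach at lengths (147/32, 147/32); label the merged cluster BLNPUVX
final tree: (((B:31/8,X:-7/8):137/16,(L:3/16,U:173/16):187/16):147/32,(N:-41/8,(P:7/2,V:11/2):81/8):147/32)
total length: 919/16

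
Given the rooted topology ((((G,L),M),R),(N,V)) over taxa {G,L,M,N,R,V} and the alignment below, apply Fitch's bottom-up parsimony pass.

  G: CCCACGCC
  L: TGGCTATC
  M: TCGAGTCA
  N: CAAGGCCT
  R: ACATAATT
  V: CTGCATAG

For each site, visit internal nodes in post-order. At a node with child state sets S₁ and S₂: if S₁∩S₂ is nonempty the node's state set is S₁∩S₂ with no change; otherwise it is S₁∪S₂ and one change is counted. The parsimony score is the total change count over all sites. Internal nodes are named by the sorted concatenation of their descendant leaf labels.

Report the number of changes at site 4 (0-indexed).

4

GL@0: {C} ∪ {T} = {C,T} (union, +1)
GLM@0: {C,T} ∩ {T} = {T} (intersection, +0)
GLMR@0: {T} ∪ {A} = {A,T} (union, +1)
NV@0: {C} ∩ {C} = {C} (intersection, +0)
GLMNRV@0: {A,T} ∪ {C} = {A,C,T} (union, +1)
GL@1: {C} ∪ {G} = {C,G} (union, +1)
GLM@1: {C,G} ∩ {C} = {C} (intersection, +0)
GLMR@1: {C} ∩ {C} = {C} (intersection, +0)
NV@1: {A} ∪ {T} = {A,T} (union, +1)
GLMNRV@1: {C} ∪ {A,T} = {A,C,T} (union, +1)
GL@2: {C} ∪ {G} = {C,G} (union, +1)
GLM@2: {C,G} ∩ {G} = {G} (intersection, +0)
GLMR@2: {G} ∪ {A} = {A,G} (union, +1)
NV@2: {A} ∪ {G} = {A,G} (union, +1)
GLMNRV@2: {A,G} ∩ {A,G} = {A,G} (intersection, +0)
GL@3: {A} ∪ {C} = {A,C} (union, +1)
GLM@3: {A,C} ∩ {A} = {A} (intersection, +0)
GLMR@3: {A} ∪ {T} = {A,T} (union, +1)
NV@3: {G} ∪ {C} = {C,G} (union, +1)
GLMNRV@3: {A,T} ∪ {C,G} = {A,C,G,T} (union, +1)
GL@4: {C} ∪ {T} = {C,T} (union, +1)
GLM@4: {C,T} ∪ {G} = {C,G,T} (union, +1)
GLMR@4: {C,G,T} ∪ {A} = {A,C,G,T} (union, +1)
NV@4: {G} ∪ {A} = {A,G} (union, +1)
GLMNRV@4: {A,C,G,T} ∩ {A,G} = {A,G} (intersection, +0)
GL@5: {G} ∪ {A} = {A,G} (union, +1)
GLM@5: {A,G} ∪ {T} = {A,G,T} (union, +1)
GLMR@5: {A,G,T} ∩ {A} = {A} (intersection, +0)
NV@5: {C} ∪ {T} = {C,T} (union, +1)
GLMNRV@5: {A} ∪ {C,T} = {A,C,T} (union, +1)
GL@6: {C} ∪ {T} = {C,T} (union, +1)
GLM@6: {C,T} ∩ {C} = {C} (intersection, +0)
GLMR@6: {C} ∪ {T} = {C,T} (union, +1)
NV@6: {C} ∪ {A} = {A,C} (union, +1)
GLMNRV@6: {C,T} ∩ {A,C} = {C} (intersection, +0)
GL@7: {C} ∩ {C} = {C} (intersection, +0)
GLM@7: {C} ∪ {A} = {A,C} (union, +1)
GLMR@7: {A,C} ∪ {T} = {A,C,T} (union, +1)
NV@7: {T} ∪ {G} = {G,T} (union, +1)
GLMNRV@7: {A,C,T} ∩ {G,T} = {T} (intersection, +0)
per-site changes: [3, 3, 3, 4, 4, 4, 3, 3]; total = 27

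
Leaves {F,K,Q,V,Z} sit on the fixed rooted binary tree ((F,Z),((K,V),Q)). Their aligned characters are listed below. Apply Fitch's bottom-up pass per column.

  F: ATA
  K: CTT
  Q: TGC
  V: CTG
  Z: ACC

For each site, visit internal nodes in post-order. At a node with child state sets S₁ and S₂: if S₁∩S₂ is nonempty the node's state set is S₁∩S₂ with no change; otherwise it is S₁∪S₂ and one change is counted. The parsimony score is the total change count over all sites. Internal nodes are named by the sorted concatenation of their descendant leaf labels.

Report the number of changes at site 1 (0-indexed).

2

[col 0] FZ: children F:{A}, Z:{A} ∩→ {A}; cost 0
[col 0] KV: children K:{C}, V:{C} ∩→ {C}; cost 0
[col 0] KQV: children KV:{C}, Q:{T} ∪→ {C,T}; cost 1
[col 0] FKQVZ: children FZ:{A}, KQV:{C,T} ∪→ {A,C,T}; cost 1
[col 1] FZ: children F:{T}, Z:{C} ∪→ {C,T}; cost 1
[col 1] KV: children K:{T}, V:{T} ∩→ {T}; cost 0
[col 1] KQV: children KV:{T}, Q:{G} ∪→ {G,T}; cost 1
[col 1] FKQVZ: children FZ:{C,T}, KQV:{G,T} ∩→ {T}; cost 0
[col 2] FZ: children F:{A}, Z:{C} ∪→ {A,C}; cost 1
[col 2] KV: children K:{T}, V:{G} ∪→ {G,T}; cost 1
[col 2] KQV: children KV:{G,T}, Q:{C} ∪→ {C,G,T}; cost 1
[col 2] FKQVZ: children FZ:{A,C}, KQV:{C,G,T} ∩→ {C}; cost 0
per-site changes: [2, 2, 3]; total = 7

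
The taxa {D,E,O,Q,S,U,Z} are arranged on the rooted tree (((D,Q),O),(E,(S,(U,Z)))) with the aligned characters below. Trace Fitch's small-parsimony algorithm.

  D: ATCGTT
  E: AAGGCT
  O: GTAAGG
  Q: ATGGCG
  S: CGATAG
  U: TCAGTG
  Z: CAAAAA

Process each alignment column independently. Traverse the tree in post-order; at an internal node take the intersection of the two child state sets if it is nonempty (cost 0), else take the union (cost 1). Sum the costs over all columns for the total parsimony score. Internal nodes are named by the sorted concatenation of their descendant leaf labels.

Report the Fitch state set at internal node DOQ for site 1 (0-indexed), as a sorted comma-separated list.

T

DQ@0: {A} ∩ {A} = {A} (intersection, +0)
DOQ@0: {A} ∪ {G} = {A,G} (union, +1)
UZ@0: {T} ∪ {C} = {C,T} (union, +1)
SUZ@0: {C} ∩ {C,T} = {C} (intersection, +0)
ESUZ@0: {A} ∪ {C} = {A,C} (union, +1)
DEOQSUZ@0: {A,G} ∩ {A,C} = {A} (intersection, +0)
DQ@1: {T} ∩ {T} = {T} (intersection, +0)
DOQ@1: {T} ∩ {T} = {T} (intersection, +0)
UZ@1: {C} ∪ {A} = {A,C} (union, +1)
SUZ@1: {G} ∪ {A,C} = {A,C,G} (union, +1)
ESUZ@1: {A} ∩ {A,C,G} = {A} (intersection, +0)
DEOQSUZ@1: {T} ∪ {A} = {A,T} (union, +1)
DQ@2: {C} ∪ {G} = {C,G} (union, +1)
DOQ@2: {C,G} ∪ {A} = {A,C,G} (union, +1)
UZ@2: {A} ∩ {A} = {A} (intersection, +0)
SUZ@2: {A} ∩ {A} = {A} (intersection, +0)
ESUZ@2: {G} ∪ {A} = {A,G} (union, +1)
DEOQSUZ@2: {A,C,G} ∩ {A,G} = {A,G} (intersection, +0)
DQ@3: {G} ∩ {G} = {G} (intersection, +0)
DOQ@3: {G} ∪ {A} = {A,G} (union, +1)
UZ@3: {G} ∪ {A} = {A,G} (union, +1)
SUZ@3: {T} ∪ {A,G} = {A,G,T} (union, +1)
ESUZ@3: {G} ∩ {A,G,T} = {G} (intersection, +0)
DEOQSUZ@3: {A,G} ∩ {G} = {G} (intersection, +0)
DQ@4: {T} ∪ {C} = {C,T} (union, +1)
DOQ@4: {C,T} ∪ {G} = {C,G,T} (union, +1)
UZ@4: {T} ∪ {A} = {A,T} (union, +1)
SUZ@4: {A} ∩ {A,T} = {A} (intersection, +0)
ESUZ@4: {C} ∪ {A} = {A,C} (union, +1)
DEOQSUZ@4: {C,G,T} ∩ {A,C} = {C} (intersection, +0)
DQ@5: {T} ∪ {G} = {G,T} (union, +1)
DOQ@5: {G,T} ∩ {G} = {G} (intersection, +0)
UZ@5: {G} ∪ {A} = {A,G} (union, +1)
SUZ@5: {G} ∩ {A,G} = {G} (intersection, +0)
ESUZ@5: {T} ∪ {G} = {G,T} (union, +1)
DEOQSUZ@5: {G} ∩ {G,T} = {G} (intersection, +0)
per-site changes: [3, 3, 3, 3, 4, 3]; total = 19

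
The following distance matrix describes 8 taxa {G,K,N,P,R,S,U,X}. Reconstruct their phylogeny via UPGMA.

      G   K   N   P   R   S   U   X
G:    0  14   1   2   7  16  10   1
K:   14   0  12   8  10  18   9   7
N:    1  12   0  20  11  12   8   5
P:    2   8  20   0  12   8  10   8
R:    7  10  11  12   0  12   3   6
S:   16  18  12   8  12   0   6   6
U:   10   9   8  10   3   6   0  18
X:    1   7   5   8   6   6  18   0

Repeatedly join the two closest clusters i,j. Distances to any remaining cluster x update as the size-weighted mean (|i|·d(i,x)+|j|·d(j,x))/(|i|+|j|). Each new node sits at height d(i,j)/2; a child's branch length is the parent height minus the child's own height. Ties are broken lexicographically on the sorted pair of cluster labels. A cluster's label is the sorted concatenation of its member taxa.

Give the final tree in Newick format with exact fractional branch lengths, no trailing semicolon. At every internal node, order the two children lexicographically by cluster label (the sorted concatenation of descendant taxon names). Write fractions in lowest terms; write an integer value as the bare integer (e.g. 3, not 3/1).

((((G:1/2,N:1/2):1,X:3/2):67/18,((R:3/2,U:3/2):3,S:9/2):13/18):7/36,(K:4,P:4):17/12)

1. join G+N (d=1) ⇒ GN; edges |G|=1/2, |N|=1/2
  updated: d(GN,K)=13, d(GN,P)=11, d(GN,R)=9, d(GN,S)=14, d(GN,U)=9, d(GN,X)=3
2. join GN+X (d=3) ⇒ GNX; edges |GN|=1, |X|=3/2
  updated: d(GNX,K)=11, d(GNX,P)=10, d(GNX,R)=8, d(GNX,S)=34/3, d(GNX,U)=12
3. join R+U (d=3) ⇒ RU; edges |R|=3/2, |U|=3/2
  updated: d(GNX,RU)=10, d(K,RU)=19/2, d(P,RU)=11, d(RU,S)=9
4. join K+P (d=8) ⇒ KP; edges |K|=4, |P|=4
  updated: d(GNX,KP)=21/2, d(KP,RU)=41/4, d(KP,S)=13
5. join RU+S (d=9) ⇒ RSU; edges |RU|=3, |S|=9/2
  updated: d(GNX,RSU)=94/9, d(KP,RSU)=67/6
6. join GNX+RSU (d=94/9) ⇒ GNRSUX; edges |GNX|=67/18, |RSU|=13/18
  updated: d(GNRSUX,KP)=65/6
7. join GNRSUX+KP (d=65/6) ⇒ GKNPRSUX; edges |GNRSUX|=7/36, |KP|=17/12
final tree: ((((G:1/2,N:1/2):1,X:3/2):67/18,((R:3/2,U:3/2):3,S:9/2):13/18):7/36,(K:4,P:4):17/12)
total length: 505/18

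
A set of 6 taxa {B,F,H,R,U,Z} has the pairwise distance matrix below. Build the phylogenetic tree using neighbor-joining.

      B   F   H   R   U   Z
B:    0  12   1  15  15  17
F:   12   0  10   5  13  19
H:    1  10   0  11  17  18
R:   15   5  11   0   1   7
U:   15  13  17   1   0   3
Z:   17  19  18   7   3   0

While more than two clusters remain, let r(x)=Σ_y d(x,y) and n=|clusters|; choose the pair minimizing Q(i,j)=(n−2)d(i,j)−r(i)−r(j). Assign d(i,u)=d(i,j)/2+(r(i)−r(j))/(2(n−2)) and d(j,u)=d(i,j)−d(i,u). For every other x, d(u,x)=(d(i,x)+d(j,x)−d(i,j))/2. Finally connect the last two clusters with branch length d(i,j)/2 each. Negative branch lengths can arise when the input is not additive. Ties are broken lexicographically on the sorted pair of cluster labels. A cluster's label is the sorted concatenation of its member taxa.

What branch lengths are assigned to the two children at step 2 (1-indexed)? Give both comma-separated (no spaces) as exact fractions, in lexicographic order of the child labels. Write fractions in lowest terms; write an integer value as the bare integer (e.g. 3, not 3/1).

iteration 1: select B,H (d=1, Q=-113); attach at lengths (7/8, 1/8); label the merged cluster BH
  updated: d(BH,F)=21/2, d(BH,R)=25/2, d(BH,U)=31/2, d(BH,Z)=17
iteration 2: select BH,F (d=21/2, Q=-143/2); attach at lengths (79/12, 47/12); label the merged cluster BFH
  updated: d(BFH,R)=7/2, d(BFH,U)=9, d(BFH,Z)=51/4
iteration 3: select BFH,R (d=7/2, Q=-119/4); attach at lengths (83/16, -27/16); label the merged cluster BFHR
  updated: d(BFHR,U)=13/4, d(BFHR,Z)=65/8
iteration 4: select BFHR,U (d=13/4, Q=-115/8); attach at lengths (67/16, -15/16); label the merged cluster BFHRU
  updated: d(BFHRU,Z)=63/16
iteration 5: select BFHRU,Z (d=63/16); attach at lengths (63/32, 63/32); label the merged cluster BFHRUZ
final tree: (((((B:7/8,H:1/8):79/12,F:47/12):83/16,R:-27/16):67/16,U:-15/16):63/32,Z:63/32)
total length: 355/16

79/12,47/12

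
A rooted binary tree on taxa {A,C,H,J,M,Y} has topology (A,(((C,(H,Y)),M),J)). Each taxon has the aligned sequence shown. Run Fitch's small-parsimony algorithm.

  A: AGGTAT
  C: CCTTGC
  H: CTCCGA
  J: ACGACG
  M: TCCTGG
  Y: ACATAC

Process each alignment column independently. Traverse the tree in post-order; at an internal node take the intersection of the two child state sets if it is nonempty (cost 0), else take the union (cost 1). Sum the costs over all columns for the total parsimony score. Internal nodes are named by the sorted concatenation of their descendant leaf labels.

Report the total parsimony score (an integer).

[col 0] HY: children H:{C}, Y:{A} ∪→ {A,C}; cost 1
[col 0] CHY: children C:{C}, HY:{A,C} ∩→ {C}; cost 0
[col 0] CHMY: children CHY:{C}, M:{T} ∪→ {C,T}; cost 1
[col 0] CHJMY: children CHMY:{C,T}, J:{A} ∪→ {A,C,T}; cost 1
[col 0] ACHJMY: children A:{A}, CHJMY:{A,C,T} ∩→ {A}; cost 0
[col 1] HY: children H:{T}, Y:{C} ∪→ {C,T}; cost 1
[col 1] CHY: children C:{C}, HY:{C,T} ∩→ {C}; cost 0
[col 1] CHMY: children CHY:{C}, M:{C} ∩→ {C}; cost 0
[col 1] CHJMY: children CHMY:{C}, J:{C} ∩→ {C}; cost 0
[col 1] ACHJMY: children A:{G}, CHJMY:{C} ∪→ {C,G}; cost 1
[col 2] HY: children H:{C}, Y:{A} ∪→ {A,C}; cost 1
[col 2] CHY: children C:{T}, HY:{A,C} ∪→ {A,C,T}; cost 1
[col 2] CHMY: children CHY:{A,C,T}, M:{C} ∩→ {C}; cost 0
[col 2] CHJMY: children CHMY:{C}, J:{G} ∪→ {C,G}; cost 1
[col 2] ACHJMY: children A:{G}, CHJMY:{C,G} ∩→ {G}; cost 0
[col 3] HY: children H:{C}, Y:{T} ∪→ {C,T}; cost 1
[col 3] CHY: children C:{T}, HY:{C,T} ∩→ {T}; cost 0
[col 3] CHMY: children CHY:{T}, M:{T} ∩→ {T}; cost 0
[col 3] CHJMY: children CHMY:{T}, J:{A} ∪→ {A,T}; cost 1
[col 3] ACHJMY: children A:{T}, CHJMY:{A,T} ∩→ {T}; cost 0
[col 4] HY: children H:{G}, Y:{A} ∪→ {A,G}; cost 1
[col 4] CHY: children C:{G}, HY:{A,G} ∩→ {G}; cost 0
[col 4] CHMY: children CHY:{G}, M:{G} ∩→ {G}; cost 0
[col 4] CHJMY: children CHMY:{G}, J:{C} ∪→ {C,G}; cost 1
[col 4] ACHJMY: children A:{A}, CHJMY:{C,G} ∪→ {A,C,G}; cost 1
[col 5] HY: children H:{A}, Y:{C} ∪→ {A,C}; cost 1
[col 5] CHY: children C:{C}, HY:{A,C} ∩→ {C}; cost 0
[col 5] CHMY: children CHY:{C}, M:{G} ∪→ {C,G}; cost 1
[col 5] CHJMY: children CHMY:{C,G}, J:{G} ∩→ {G}; cost 0
[col 5] ACHJMY: children A:{T}, CHJMY:{G} ∪→ {G,T}; cost 1
per-site changes: [3, 2, 3, 2, 3, 3]; total = 16

16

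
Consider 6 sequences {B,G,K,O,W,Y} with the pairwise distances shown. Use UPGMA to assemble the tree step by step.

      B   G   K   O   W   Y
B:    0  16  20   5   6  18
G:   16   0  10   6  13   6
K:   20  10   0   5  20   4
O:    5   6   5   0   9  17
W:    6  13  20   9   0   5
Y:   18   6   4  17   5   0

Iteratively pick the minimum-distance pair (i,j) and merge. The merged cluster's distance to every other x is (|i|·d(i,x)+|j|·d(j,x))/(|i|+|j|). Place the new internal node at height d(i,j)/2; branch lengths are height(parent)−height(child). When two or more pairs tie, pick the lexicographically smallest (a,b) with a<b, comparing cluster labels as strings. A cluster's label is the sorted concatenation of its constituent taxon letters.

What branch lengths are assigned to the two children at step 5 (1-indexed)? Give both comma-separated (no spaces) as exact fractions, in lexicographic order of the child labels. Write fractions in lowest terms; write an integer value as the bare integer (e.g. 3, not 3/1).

1. join K+Y (d=4) ⇒ KY; edges |K|=2, |Y|=2
  updated: d(B,KY)=19, d(G,KY)=8, d(KY,O)=11, d(KY,W)=25/2
2. join B+O (d=5) ⇒ BO; edges |B|=5/2, |O|=5/2
  updated: d(BO,G)=11, d(BO,KY)=15, d(BO,W)=15/2
3. join BO+W (d=15/2) ⇒ BOW; edges |BO|=5/4, |W|=15/4
  updated: d(BOW,G)=35/3, d(BOW,KY)=85/6
4. join G+KY (d=8) ⇒ GKY; edges |G|=4, |KY|=2
  updated: d(BOW,GKY)=40/3
5. join BOW+GKY (d=40/3) ⇒ BGKOWY; edges |BOW|=35/12, |GKY|=8/3
final tree: (((B:5/2,O:5/2):5/4,W:15/4):35/12,(G:4,(K:2,Y:2):2):8/3)
total length: 307/12

35/12,8/3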